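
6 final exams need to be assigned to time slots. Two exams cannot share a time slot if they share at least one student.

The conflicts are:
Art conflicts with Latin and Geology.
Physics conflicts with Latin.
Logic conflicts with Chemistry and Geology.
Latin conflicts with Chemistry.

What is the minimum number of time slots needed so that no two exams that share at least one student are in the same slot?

3

The cycle Chemistry-Latin-Art-Geology-Logic-Chemistry has odd length 5, so it cannot be 2-colored; at least 3 time slots are needed.
3 time slots suffice: time slot 1 → {Logic, Latin}; time slot 2 → {Art, Physics, Chemistry}; time slot 3 → {Geology}. Every pair that conflicts lands in different time slots.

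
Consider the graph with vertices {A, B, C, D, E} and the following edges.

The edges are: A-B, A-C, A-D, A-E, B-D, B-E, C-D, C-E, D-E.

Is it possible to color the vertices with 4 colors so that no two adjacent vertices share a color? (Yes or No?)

Yes

The chromatic number is 4. A, C, D, E are mutually adjacent (a clique of size 4), so at least 4 colors are needed.
One proper 4-coloring: A=green, B=yellow, C=yellow, D=red, E=blue.
That is already a proper 4-coloring.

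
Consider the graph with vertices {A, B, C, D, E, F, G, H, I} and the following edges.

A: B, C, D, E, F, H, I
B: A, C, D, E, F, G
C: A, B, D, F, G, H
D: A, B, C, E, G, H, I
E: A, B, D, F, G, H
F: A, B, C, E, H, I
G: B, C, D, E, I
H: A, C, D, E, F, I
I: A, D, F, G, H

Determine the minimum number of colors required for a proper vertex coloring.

A, D, H, I form a clique, so at least 4 colors are needed.
4 colors suffice: A=1, B=4, C=3, D=2, E=3, F=2, G=1, H=4, I=3. Each edge has distinct colors on its endpoints.

4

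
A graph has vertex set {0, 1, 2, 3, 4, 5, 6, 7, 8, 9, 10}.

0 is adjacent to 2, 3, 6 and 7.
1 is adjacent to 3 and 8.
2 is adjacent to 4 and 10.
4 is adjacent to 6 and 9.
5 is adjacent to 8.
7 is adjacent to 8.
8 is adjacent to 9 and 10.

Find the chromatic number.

The cycle 10-2-0-7-8-10 has odd length 5, so it cannot be 2-colored; at least 3 colors are needed.
3 colors suffice: color red → {0, 4, 8}; color blue → {2, 3, 5, 6, 7, 9}; color green → {1, 10}. Each edge has distinct colors on its endpoints.

3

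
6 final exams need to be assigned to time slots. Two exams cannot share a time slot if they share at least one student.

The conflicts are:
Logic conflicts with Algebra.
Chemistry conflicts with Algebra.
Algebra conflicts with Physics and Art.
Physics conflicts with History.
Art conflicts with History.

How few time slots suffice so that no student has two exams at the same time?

2

Algebra and Physics conflict, so at least 2 time slots are needed.
Using 2 time slots: Logic=2, Chemistry=2, Algebra=1, Physics=2, Art=2, History=1. No two conflicting exams share a time slot.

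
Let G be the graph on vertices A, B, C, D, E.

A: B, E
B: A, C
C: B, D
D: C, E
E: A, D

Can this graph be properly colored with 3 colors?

Yes

The chromatic number is 3. The cycle B-A-E-D-C-B has odd length 5, so it cannot be 2-colored; at least 3 colors are needed.
3 colors suffice: color 1 → {B, E}; color 2 → {A, D}; color 3 → {C}.
That is already a proper 3-coloring.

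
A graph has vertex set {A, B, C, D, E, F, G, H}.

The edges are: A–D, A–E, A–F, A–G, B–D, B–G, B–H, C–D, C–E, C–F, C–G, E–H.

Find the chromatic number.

The cycle H-B-G-A-E-H has odd length 5, so it cannot be 2-colored; at least 3 colors are needed.
A valid assignment using 3 colors: A=red, B=red, C=red, D=blue, E=blue, F=blue, G=blue, H=green. Every edge joins two different colors.

3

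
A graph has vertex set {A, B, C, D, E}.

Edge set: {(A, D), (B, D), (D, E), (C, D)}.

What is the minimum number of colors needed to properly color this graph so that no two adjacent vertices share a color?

2

D and E are adjacent, so at least 2 colors are needed.
2 colors suffice: color 1 → {D}; color 2 → {A, B, C, E}. Every edge joins two different colors.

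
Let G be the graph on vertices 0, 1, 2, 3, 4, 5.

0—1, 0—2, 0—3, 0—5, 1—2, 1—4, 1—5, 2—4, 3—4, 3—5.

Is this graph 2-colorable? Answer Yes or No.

No

0, 3, 5 are pairwise adjacent, so at least 3 colors are needed.
So 2 colors are not enough.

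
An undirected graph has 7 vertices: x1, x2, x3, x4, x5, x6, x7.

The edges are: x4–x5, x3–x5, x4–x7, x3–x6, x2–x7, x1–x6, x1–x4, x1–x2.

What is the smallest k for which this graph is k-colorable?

3

The cycle x6-x1-x4-x5-x3-x6 has odd length 5, so it cannot be 2-colored; at least 3 colors are needed.
One proper 3-coloring: x1=2, x2=1, x3=2, x4=1, x5=3, x6=1, x7=2. No two adjacent vertices share a color.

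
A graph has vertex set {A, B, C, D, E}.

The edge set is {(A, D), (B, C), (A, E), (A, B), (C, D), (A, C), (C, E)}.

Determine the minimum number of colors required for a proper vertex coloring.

A, C, E are pairwise adjacent, so at least 3 colors are needed.
3 colors suffice: color 1 → {C}; color 2 → {A}; color 3 → {B, D, E}. No two adjacent vertices share a color.

3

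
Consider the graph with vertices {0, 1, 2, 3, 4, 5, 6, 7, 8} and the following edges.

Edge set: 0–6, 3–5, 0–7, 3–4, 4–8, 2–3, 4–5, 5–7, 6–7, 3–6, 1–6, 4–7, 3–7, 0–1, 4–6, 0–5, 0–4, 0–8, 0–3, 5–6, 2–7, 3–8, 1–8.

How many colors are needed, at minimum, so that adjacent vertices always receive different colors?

0, 3, 4, 5, 6, 7 are pairwise adjacent (a clique of size 6), so at least 6 colors are needed.
6 colors suffice: color a → {0, 2}; color b → {1, 3}; color c → {7, 8}; color d → {4}; color e → {6}; color f → {5}. Every edge joins two different colors.

6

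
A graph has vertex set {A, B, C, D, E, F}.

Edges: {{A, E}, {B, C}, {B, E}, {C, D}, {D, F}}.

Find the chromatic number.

B and C are adjacent, so at least 2 colors are needed.
2 colors suffice: color 1 → {A, B, D}; color 2 → {C, E, F}. Every edge joins two different colors.

2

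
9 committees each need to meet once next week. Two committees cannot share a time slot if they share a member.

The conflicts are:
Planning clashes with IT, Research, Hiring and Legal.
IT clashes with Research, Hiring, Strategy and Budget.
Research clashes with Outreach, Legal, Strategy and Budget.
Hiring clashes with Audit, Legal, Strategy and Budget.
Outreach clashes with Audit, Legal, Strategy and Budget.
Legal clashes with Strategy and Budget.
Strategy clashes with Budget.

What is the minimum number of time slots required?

5

Research, Outreach, Legal, Strategy, Budget are mutually in conflict, so at least 5 time slots are needed.
5 time slots suffice: Planning=2, IT=1, Research=4, Hiring=4, Outreach=5, Audit=1, Legal=1, Strategy=2, Budget=3. No two conflicting committees share a time slot.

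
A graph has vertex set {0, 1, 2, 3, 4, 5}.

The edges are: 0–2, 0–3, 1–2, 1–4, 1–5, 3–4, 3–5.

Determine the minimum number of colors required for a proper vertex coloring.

The cycle 2-1-5-3-0-2 has odd length 5, so it cannot be 2-colored; at least 3 colors are needed.
One proper 3-coloring: 0=blue, 1=red, 2=green, 3=red, 4=blue, 5=blue. Each edge has distinct colors on its endpoints.

3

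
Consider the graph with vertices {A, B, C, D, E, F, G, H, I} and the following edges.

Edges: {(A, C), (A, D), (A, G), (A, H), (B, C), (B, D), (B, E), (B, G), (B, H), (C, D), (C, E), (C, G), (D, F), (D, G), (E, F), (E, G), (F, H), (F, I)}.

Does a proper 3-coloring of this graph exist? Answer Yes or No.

A, C, D, G are pairwise adjacent (a clique of size 4), so at least 4 colors are needed.
So 3 colors are not enough.

No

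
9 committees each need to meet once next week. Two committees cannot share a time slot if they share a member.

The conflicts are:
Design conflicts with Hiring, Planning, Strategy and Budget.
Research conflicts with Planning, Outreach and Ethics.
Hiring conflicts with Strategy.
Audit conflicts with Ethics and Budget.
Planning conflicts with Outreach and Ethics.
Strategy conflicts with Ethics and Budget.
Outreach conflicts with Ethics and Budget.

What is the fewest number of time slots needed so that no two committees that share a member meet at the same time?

Research, Planning, Outreach, Ethics are mutually in conflict, so at least 4 time slots are needed.
A valid assignment using 4 time slots: Design=1, Research=4, Hiring=2, Audit=3, Planning=2, Strategy=3, Outreach=3, Ethics=1, Budget=2. No two conflicting committees share a time slot.

4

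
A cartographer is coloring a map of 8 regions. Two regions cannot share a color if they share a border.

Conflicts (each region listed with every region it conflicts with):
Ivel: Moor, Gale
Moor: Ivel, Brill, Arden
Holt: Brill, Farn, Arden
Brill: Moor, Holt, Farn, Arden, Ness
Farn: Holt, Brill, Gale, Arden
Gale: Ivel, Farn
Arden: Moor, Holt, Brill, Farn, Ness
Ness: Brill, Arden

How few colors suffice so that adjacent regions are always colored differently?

4

Holt, Brill, Farn, Arden all conflict with each other, so at least 4 colors are needed.
4 colors suffice: Ivel=1, Moor=3, Holt=4, Brill=1, Farn=3, Gale=2, Arden=2, Ness=3. No two conflicting regions share a color.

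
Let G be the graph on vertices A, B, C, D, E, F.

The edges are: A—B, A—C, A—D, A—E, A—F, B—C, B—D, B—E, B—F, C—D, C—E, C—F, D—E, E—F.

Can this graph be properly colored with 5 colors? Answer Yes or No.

Yes

The chromatic number is 5. A, B, C, D, E form a clique, so at least 5 colors are needed.
5 colors suffice: color red → {B}; color blue → {E}; color green → {A}; color yellow → {C}; color purple → {D, F}.
That is already a proper 5-coloring.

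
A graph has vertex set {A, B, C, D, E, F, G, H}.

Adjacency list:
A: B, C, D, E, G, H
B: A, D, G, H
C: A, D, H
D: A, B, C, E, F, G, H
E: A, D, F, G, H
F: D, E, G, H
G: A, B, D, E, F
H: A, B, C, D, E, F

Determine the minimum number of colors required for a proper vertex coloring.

A, D, E, G are pairwise adjacent (a clique of size 4), so at least 4 colors are needed.
4 colors suffice: color red → {D}; color blue → {A, F}; color green → {G, H}; color yellow → {B, C, E}. Every edge joins two different colors.

4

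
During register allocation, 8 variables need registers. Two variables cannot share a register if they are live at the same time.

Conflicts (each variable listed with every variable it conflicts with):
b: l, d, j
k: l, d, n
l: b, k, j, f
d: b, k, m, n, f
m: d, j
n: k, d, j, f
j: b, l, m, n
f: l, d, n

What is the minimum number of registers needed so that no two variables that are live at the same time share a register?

3

k, d, n pairwise conflict, so at least 3 registers are needed.
3 registers suffice: register 1 → {l, d}; register 2 → {k, j, f}; register 3 → {b, m, n}. Each listed conflict is separated.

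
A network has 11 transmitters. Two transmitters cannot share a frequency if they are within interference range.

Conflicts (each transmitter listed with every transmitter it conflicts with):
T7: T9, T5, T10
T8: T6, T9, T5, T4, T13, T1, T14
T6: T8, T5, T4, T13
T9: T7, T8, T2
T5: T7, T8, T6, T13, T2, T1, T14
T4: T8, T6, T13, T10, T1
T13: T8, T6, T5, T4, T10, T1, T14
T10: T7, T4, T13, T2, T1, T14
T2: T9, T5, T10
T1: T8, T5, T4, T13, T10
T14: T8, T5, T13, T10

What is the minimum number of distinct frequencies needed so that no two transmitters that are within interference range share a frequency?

T8, T4, T13, T1 pairwise conflict, so at least 4 frequencies are needed.
Using 4 frequencies: T7=3, T8=1, T6=4, T9=2, T5=2, T4=2, T13=3, T10=1, T2=3, T1=4, T14=4. No two conflicting transmitters share a frequency.

4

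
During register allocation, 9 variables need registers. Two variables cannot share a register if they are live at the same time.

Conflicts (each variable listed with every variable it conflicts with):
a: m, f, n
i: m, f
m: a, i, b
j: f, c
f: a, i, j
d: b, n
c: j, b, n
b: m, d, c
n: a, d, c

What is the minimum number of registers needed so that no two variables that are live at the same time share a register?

The cycle f-j-c-n-a-f has odd length 5, so it cannot be 2-colored; at least 3 registers are needed.
3 registers suffice: a=3, i=2, m=1, j=2, f=1, d=1, c=1, b=2, n=2. Every pair that conflicts lands in different registers.

3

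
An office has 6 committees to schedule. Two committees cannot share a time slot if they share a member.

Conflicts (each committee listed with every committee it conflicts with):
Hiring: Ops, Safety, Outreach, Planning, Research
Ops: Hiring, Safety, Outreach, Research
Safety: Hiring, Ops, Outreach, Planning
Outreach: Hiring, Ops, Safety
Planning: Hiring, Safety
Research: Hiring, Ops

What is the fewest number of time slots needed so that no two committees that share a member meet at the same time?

Hiring, Ops, Safety, Outreach are mutually in conflict, so at least 4 time slots are needed.
4 time slots suffice: time slot 1 → {Hiring}; time slot 2 → {Ops, Planning}; time slot 3 → {Safety, Research}; time slot 4 → {Outreach}. No two conflicting committees share a time slot.

4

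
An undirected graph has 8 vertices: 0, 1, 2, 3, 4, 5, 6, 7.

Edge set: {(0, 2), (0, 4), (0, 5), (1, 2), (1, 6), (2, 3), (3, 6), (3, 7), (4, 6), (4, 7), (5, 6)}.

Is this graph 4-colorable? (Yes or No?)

Yes

The chromatic number is 3. The cycle 6-4-0-2-1-6 has odd length 5, so it cannot be 2-colored; at least 3 colors are needed.
3 colors suffice: color red → {0, 6, 7}; color blue → {1, 3, 4, 5}; color green → {2}.
Since 4 ≥ 3, a proper 4-coloring certainly exists.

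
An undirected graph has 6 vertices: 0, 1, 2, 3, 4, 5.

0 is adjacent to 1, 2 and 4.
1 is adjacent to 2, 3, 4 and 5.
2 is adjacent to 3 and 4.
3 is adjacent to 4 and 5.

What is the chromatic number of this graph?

0, 1, 2, 4 form a clique, so at least 4 colors are needed.
4 colors suffice: color a → {1}; color b → {4, 5}; color c → {0, 3}; color d → {2}. Every edge joins two different colors.

4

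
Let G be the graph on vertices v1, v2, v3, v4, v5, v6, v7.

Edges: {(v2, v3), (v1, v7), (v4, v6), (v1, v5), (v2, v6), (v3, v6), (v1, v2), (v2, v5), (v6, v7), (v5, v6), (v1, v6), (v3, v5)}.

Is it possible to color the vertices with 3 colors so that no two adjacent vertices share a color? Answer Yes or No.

No

v2, v3, v5, v6 are mutually adjacent (a clique of size 4), so at least 4 colors are needed.
So 3 colors are not enough.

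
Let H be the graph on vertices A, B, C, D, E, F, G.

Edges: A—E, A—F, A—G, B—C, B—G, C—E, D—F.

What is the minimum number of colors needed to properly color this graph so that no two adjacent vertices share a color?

The cycle G-B-C-E-A-G has odd length 5, so it cannot be 2-colored; at least 3 colors are needed.
3 colors suffice: A=red, B=blue, C=red, D=red, E=blue, F=blue, G=green. Every edge joins two different colors.

3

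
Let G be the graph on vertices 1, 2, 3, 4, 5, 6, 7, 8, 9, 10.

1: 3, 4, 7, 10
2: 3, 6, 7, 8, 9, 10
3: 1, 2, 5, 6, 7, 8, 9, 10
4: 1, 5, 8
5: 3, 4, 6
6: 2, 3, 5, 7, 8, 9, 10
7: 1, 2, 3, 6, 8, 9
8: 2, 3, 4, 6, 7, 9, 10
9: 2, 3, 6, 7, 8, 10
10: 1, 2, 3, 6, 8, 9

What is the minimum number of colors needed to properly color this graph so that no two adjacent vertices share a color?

6

2, 3, 6, 8, 9, 10 are mutually adjacent (a clique of size 6), so at least 6 colors are needed.
6 colors suffice: color red → {3, 4}; color blue → {1, 5, 8}; color green → {6}; color yellow → {7, 10}; color purple → {2}; color orange → {9}. Each edge has distinct colors on its endpoints.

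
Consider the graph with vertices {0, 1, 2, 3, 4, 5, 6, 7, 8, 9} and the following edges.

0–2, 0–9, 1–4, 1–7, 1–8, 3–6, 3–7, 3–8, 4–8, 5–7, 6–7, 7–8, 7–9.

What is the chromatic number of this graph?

1, 4, 8 form a triangle, so at least 3 colors are needed.
3 colors suffice: color red → {0, 4, 7}; color blue → {2, 5, 6, 8, 9}; color green → {1, 3}. No two adjacent vertices share a color.

3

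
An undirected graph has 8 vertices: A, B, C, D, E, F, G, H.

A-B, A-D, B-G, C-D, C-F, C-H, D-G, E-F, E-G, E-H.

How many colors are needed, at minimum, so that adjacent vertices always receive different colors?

The cycle D-C-H-E-G-D has odd length 5, so it cannot be 2-colored; at least 3 colors are needed.
3 colors suffice: color 1 → {B, D, E}; color 2 → {A, C, G}; color 3 → {F, H}. Every edge joins two different colors.

3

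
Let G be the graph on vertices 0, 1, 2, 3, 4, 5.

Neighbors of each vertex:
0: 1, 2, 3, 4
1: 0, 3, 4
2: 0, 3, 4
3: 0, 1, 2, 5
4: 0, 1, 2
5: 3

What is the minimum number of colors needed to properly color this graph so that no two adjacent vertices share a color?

0, 2, 4 are mutually adjacent, so at least 3 colors are needed.
3 colors suffice: 0=b, 1=c, 2=c, 3=a, 4=a, 5=b. Each edge has distinct colors on its endpoints.

3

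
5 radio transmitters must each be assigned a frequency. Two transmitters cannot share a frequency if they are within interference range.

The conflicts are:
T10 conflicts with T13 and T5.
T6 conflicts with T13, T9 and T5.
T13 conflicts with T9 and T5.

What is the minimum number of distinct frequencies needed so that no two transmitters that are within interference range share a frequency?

3

T10, T13, T5 are mutually in conflict, so at least 3 frequencies are needed.
3 frequencies suffice: frequency 1 → {T13}; frequency 2 → {T10, T6}; frequency 3 → {T9, T5}. Each listed conflict is separated.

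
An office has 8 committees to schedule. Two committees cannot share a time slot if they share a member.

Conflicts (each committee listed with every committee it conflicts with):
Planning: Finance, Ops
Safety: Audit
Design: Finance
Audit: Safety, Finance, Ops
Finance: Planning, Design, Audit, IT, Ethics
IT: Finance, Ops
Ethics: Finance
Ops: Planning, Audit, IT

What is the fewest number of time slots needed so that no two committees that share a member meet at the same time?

IT and Ops conflict, so at least 2 time slots are needed.
Using 2 time slots: Planning=2, Safety=1, Design=2, Audit=2, Finance=1, IT=2, Ethics=2, Ops=1. Every pair that conflicts lands in different time slots.

2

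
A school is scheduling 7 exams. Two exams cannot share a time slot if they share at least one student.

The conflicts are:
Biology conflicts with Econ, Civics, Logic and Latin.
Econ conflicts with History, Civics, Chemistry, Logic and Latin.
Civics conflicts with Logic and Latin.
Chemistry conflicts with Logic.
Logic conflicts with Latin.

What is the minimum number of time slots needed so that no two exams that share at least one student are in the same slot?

5

Biology, Econ, Civics, Logic, Latin pairwise conflict, so at least 5 time slots are needed.
5 time slots suffice: time slot 1 → {Econ}; time slot 2 → {History, Logic}; time slot 3 → {Chemistry, Latin}; time slot 4 → {Biology}; time slot 5 → {Civics}. No two conflicting exams share a time slot.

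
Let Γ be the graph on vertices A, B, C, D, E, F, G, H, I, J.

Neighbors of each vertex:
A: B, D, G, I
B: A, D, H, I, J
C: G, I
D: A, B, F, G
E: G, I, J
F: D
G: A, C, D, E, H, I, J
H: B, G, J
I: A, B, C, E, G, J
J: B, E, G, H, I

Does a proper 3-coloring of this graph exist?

E, G, I, J are mutually adjacent (a clique of size 4), so at least 4 colors are needed.
So 3 colors are not enough.

No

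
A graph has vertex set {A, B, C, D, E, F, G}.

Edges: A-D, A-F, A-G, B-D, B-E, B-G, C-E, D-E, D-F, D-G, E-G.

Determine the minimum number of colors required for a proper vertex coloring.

B, D, E, G are mutually adjacent (a clique of size 4), so at least 4 colors are needed.
One proper 4-coloring: A=blue, B=yellow, C=red, D=red, E=blue, F=green, G=green. No two adjacent vertices share a color.

4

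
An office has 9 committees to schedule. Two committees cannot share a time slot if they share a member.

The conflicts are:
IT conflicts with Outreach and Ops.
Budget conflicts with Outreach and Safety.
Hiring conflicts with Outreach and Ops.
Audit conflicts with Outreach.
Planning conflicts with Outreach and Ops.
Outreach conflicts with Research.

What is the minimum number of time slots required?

2

Audit and Outreach conflict, so at least 2 time slots are needed.
2 time slots suffice: time slot 1 → {Outreach, Ops, Safety}; time slot 2 → {IT, Budget, Hiring, Audit, Planning, Research}. Every pair that conflicts lands in different time slots.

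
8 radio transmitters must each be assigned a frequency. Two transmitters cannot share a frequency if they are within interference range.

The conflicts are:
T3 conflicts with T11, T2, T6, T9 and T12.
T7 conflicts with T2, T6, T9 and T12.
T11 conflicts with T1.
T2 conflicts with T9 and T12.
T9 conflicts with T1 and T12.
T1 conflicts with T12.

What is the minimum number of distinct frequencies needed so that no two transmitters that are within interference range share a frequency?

4

T3, T2, T9, T12 all conflict with each other, so at least 4 frequencies are needed.
4 frequencies suffice: frequency 1 → {T3, T7, T1}; frequency 2 → {T11, T6, T9}; frequency 3 → {T12}; frequency 4 → {T2}. Each listed conflict is separated.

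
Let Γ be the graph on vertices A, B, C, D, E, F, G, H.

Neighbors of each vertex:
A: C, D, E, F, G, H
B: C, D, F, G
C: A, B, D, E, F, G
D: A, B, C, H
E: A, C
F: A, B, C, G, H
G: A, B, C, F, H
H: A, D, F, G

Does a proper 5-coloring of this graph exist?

Yes

The chromatic number is 4. B, C, F, G are mutually adjacent (a clique of size 4), so at least 4 colors are needed.
4 colors suffice: color 1 → {C, H}; color 2 → {A, B}; color 3 → {D, E, G}; color 4 → {F}.
Since 5 ≥ 4, a proper 5-coloring certainly exists.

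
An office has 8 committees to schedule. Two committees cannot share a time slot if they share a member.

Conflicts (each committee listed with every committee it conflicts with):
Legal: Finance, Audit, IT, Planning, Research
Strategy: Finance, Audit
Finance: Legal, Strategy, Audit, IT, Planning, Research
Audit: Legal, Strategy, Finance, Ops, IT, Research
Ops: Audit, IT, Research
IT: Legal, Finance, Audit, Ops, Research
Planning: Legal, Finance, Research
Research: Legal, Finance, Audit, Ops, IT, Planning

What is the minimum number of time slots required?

5

Legal, Finance, Audit, IT, Research all conflict with each other, so at least 5 time slots are needed.
5 time slots suffice: time slot 1 → {Finance, Ops}; time slot 2 → {Audit, Planning}; time slot 3 → {Strategy, Research}; time slot 4 → {Legal}; time slot 5 → {IT}. Each listed conflict is separated.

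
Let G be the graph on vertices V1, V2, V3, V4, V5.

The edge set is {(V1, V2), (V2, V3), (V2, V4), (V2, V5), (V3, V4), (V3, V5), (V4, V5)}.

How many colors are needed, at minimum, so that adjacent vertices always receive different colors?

V2, V3, V4, V5 form a clique, so at least 4 colors are needed.
A valid assignment using 4 colors: V1=2, V2=1, V3=3, V4=2, V5=4. Each edge has distinct colors on its endpoints.

4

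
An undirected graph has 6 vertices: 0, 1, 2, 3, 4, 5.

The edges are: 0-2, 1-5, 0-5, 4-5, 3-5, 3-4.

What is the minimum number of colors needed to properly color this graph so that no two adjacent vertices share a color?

3

3, 4, 5 are mutually adjacent, so at least 3 colors are needed.
3 colors suffice: color a → {2, 5}; color b → {0, 1, 4}; color c → {3}. No two adjacent vertices share a color.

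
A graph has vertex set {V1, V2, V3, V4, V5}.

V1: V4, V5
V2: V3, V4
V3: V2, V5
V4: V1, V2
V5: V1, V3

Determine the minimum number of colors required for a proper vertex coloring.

The cycle V2-V4-V1-V5-V3-V2 has odd length 5, so it cannot be 2-colored; at least 3 colors are needed.
3 colors suffice: color 1 → {V1, V2}; color 2 → {V4, V5}; color 3 → {V3}. No two adjacent vertices share a color.

3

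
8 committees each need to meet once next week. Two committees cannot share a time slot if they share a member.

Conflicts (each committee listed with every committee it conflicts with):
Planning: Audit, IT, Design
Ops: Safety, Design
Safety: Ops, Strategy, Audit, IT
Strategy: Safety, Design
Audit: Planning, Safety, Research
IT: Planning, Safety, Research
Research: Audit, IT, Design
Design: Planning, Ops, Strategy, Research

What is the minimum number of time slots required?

3

The cycle Ops-Safety-IT-Research-Design-Ops has odd length 5, so it cannot be 2-colored; at least 3 time slots are needed.
3 time slots suffice: time slot 1 → {Safety, Design}; time slot 2 → {Ops, Strategy, Audit, IT}; time slot 3 → {Planning, Research}. Each listed conflict is separated.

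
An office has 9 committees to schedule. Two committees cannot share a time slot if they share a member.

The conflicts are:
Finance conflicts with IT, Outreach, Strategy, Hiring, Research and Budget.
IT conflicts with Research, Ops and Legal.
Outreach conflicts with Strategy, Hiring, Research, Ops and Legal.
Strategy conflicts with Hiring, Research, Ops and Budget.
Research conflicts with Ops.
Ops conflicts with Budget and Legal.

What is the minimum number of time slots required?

Outreach, Strategy, Research, Ops are mutually in conflict, so at least 4 time slots are needed.
A valid assignment using 4 time slots: Finance=2, IT=1, Outreach=3, Strategy=1, Hiring=4, Research=4, Ops=2, Budget=3, Legal=4. Each listed conflict is separated.

4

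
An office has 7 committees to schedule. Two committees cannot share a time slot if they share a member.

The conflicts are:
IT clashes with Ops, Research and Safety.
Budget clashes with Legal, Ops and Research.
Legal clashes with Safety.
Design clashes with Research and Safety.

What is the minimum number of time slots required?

The cycle Research-IT-Safety-Legal-Budget-Research has odd length 5, so it cannot be 2-colored; at least 3 time slots are needed.
Using 3 time slots: IT=2, Budget=2, Legal=3, Design=2, Ops=1, Research=1, Safety=1. Each listed conflict is separated.

3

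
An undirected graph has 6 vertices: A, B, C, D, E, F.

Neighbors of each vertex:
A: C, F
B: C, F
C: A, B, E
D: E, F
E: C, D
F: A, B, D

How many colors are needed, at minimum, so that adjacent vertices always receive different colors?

3

The cycle C-B-F-D-E-C has odd length 5, so it cannot be 2-colored; at least 3 colors are needed.
3 colors suffice: color 1 → {C, F}; color 2 → {A, B, D}; color 3 → {E}. No two adjacent vertices share a color.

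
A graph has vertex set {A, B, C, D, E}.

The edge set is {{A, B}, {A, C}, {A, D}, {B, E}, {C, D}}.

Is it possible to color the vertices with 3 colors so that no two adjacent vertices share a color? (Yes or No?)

The chromatic number is 3. A, C, D are pairwise adjacent, so at least 3 colors are needed.
One proper 3-coloring: A=red, B=blue, C=green, D=blue, E=red.
That is already a proper 3-coloring.

Yes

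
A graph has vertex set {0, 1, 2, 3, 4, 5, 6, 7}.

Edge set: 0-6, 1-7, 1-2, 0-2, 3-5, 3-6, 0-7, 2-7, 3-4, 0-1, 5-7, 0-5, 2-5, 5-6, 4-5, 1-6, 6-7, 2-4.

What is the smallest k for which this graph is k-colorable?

4

0, 1, 2, 7 form a clique, so at least 4 colors are needed.
4 colors suffice: 0=yellow, 1=red, 2=blue, 3=green, 4=yellow, 5=red, 6=blue, 7=green. Every edge joins two different colors.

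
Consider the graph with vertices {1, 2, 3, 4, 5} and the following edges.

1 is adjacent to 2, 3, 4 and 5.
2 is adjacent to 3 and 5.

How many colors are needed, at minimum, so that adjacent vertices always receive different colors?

1, 2, 5 are pairwise adjacent, so at least 3 colors are needed.
One proper 3-coloring: 1=a, 2=b, 3=c, 4=b, 5=c. Each edge has distinct colors on its endpoints.

3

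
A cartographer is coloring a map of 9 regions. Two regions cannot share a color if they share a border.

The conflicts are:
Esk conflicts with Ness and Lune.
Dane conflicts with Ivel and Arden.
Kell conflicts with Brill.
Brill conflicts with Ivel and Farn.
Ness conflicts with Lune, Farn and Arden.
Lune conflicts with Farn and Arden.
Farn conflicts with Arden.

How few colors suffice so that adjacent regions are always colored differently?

4

Ness, Lune, Farn, Arden all conflict with each other, so at least 4 colors are needed.
4 colors suffice: color 1 → {Dane, Brill, Ness}; color 2 → {Esk, Kell, Ivel, Farn}; color 3 → {Lune}; color 4 → {Arden}. Every pair that conflicts lands in different colors.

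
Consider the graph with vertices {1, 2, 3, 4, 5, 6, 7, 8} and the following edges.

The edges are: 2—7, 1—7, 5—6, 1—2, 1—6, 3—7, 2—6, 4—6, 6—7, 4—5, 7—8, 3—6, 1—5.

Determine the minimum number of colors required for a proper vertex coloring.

1, 2, 6, 7 are pairwise adjacent (a clique of size 4), so at least 4 colors are needed.
A valid assignment using 4 colors: 1=c, 2=d, 3=c, 4=c, 5=b, 6=a, 7=b, 8=a. No two adjacent vertices share a color.

4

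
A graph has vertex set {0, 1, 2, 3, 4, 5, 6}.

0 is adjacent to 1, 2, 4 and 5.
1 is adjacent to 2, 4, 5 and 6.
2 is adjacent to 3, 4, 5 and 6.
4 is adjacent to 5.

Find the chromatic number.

5

0, 1, 2, 4, 5 are mutually adjacent (a clique of size 5), so at least 5 colors are needed.
5 colors suffice: color red → {2}; color blue → {1, 3}; color green → {0, 6}; color yellow → {4}; color purple → {5}. Every edge joins two different colors.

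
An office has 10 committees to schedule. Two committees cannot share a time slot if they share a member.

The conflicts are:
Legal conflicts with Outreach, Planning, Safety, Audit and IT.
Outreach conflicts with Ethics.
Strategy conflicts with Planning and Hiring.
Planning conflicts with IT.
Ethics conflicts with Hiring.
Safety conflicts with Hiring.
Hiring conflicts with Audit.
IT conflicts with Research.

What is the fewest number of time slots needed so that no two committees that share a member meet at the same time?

Legal, Planning, IT pairwise conflict, so at least 3 time slots are needed.
3 time slots suffice: Legal=1, Outreach=3, Strategy=3, Planning=2, Ethics=2, Safety=2, Hiring=1, Audit=2, IT=3, Research=1. Each listed conflict is separated.

3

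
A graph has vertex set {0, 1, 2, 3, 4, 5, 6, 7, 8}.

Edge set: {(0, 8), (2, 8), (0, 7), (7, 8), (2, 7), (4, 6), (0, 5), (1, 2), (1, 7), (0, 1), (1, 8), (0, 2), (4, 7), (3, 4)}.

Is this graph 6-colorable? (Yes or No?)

Yes

The chromatic number is 5. 0, 1, 2, 7, 8 are pairwise adjacent (a clique of size 5), so at least 5 colors are needed.
5 colors suffice: color red → {3, 5, 6, 7}; color blue → {0, 4}; color green → {1}; color yellow → {2}; color purple → {8}.
Since 6 ≥ 5, a proper 6-coloring certainly exists.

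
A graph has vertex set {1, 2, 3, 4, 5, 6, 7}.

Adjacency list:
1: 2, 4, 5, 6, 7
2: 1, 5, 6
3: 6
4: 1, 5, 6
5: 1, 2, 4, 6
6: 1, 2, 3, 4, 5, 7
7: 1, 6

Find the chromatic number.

4

1, 4, 5, 6 are mutually adjacent (a clique of size 4), so at least 4 colors are needed.
4 colors suffice: 1=blue, 2=yellow, 3=blue, 4=yellow, 5=green, 6=red, 7=green. No two adjacent vertices share a color.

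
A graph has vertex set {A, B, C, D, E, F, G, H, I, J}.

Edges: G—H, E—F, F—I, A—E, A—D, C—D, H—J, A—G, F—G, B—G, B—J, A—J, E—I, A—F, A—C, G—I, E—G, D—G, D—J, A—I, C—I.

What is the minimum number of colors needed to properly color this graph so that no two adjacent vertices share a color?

5

A, E, F, G, I are pairwise adjacent (a clique of size 5), so at least 5 colors are needed.
One proper 5-coloring: A=2, B=2, C=1, D=3, E=5, F=4, G=1, H=2, I=3, J=1. Every edge joins two different colors.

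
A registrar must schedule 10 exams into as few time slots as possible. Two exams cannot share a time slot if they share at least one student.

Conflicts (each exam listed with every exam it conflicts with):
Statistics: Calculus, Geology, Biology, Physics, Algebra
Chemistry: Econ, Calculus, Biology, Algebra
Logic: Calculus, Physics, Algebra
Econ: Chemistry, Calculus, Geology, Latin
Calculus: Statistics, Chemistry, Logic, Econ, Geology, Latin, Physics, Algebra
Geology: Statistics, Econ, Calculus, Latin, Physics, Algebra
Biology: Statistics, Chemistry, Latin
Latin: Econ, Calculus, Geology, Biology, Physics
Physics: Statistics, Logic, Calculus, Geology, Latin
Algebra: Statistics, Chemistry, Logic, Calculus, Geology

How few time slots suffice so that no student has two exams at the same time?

4

Calculus, Geology, Latin, Physics are mutually in conflict, so at least 4 time slots are needed.
Using 4 time slots: Statistics=3, Chemistry=2, Logic=2, Econ=4, Calculus=1, Geology=2, Biology=1, Latin=3, Physics=4, Algebra=4. Each listed conflict is separated.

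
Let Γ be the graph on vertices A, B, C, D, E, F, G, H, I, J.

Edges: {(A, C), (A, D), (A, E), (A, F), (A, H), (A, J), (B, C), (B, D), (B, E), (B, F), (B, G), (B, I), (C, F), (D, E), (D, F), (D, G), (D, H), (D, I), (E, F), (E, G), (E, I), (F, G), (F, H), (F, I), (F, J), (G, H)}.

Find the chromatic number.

5

B, D, E, F, I are pairwise adjacent (a clique of size 5), so at least 5 colors are needed.
5 colors suffice: color 1 → {F}; color 2 → {C, D, J}; color 3 → {A, B}; color 4 → {E, H}; color 5 → {G, I}. No two adjacent vertices share a color.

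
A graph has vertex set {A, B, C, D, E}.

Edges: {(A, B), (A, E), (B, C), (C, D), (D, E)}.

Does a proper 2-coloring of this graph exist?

No

The cycle A-E-D-C-B-A has odd length 5, so it cannot be 2-colored; at least 3 colors are needed.
So 2 colors are not enough.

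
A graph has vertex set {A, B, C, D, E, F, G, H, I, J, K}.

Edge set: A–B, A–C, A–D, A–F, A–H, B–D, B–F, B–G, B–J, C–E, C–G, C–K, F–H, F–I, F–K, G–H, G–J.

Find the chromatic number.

3

A, F, H form a triangle, so at least 3 colors are needed.
A valid assignment using 3 colors: A=1, B=2, C=2, D=3, E=1, F=3, G=1, H=2, I=1, J=3, K=1. Each edge has distinct colors on its endpoints.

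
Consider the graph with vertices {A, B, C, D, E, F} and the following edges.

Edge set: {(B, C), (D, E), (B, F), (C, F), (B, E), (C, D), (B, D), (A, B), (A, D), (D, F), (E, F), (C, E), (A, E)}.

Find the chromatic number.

5

B, C, D, E, F are mutually adjacent (a clique of size 5), so at least 5 colors are needed.
A valid assignment using 5 colors: A=4, B=3, C=5, D=2, E=1, F=4. Every edge joins two different colors.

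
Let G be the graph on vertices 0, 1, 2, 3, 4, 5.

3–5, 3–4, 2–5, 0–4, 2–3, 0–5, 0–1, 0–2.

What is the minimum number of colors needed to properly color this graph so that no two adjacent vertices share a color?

3

2, 3, 5 are mutually adjacent, so at least 3 colors are needed.
3 colors suffice: 0=red, 1=blue, 2=green, 3=red, 4=blue, 5=blue. Every edge joins two different colors.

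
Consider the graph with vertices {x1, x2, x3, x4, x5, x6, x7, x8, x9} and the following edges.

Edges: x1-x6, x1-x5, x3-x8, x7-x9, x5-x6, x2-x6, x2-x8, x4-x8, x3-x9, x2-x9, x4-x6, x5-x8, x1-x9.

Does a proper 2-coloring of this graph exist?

No

x1, x5, x6 are pairwise adjacent, so at least 3 colors are needed.
So 2 colors are not enough.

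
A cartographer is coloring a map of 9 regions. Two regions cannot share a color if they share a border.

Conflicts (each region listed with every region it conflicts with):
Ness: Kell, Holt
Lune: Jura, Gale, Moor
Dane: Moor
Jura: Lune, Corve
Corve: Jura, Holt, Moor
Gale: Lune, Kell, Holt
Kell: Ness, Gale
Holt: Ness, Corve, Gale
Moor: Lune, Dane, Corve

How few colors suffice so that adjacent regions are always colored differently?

The cycle Jura-Corve-Holt-Gale-Lune-Jura has odd length 5, so it cannot be 2-colored; at least 3 colors are needed.
3 colors suffice: color 1 → {Ness, Lune, Dane, Corve}; color 2 → {Jura, Gale, Moor}; color 3 → {Kell, Holt}. No two conflicting regions share a color.

3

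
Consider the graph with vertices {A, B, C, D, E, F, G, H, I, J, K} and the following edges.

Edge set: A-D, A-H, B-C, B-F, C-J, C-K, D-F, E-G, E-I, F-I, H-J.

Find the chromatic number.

3

The cycle J-C-B-F-D-A-H-J has odd length 7, so it cannot be 2-colored; at least 3 colors are needed.
One proper 3-coloring: A=green, B=blue, C=red, D=blue, E=red, F=red, G=blue, H=red, I=blue, J=blue, K=blue. Every edge joins two different colors.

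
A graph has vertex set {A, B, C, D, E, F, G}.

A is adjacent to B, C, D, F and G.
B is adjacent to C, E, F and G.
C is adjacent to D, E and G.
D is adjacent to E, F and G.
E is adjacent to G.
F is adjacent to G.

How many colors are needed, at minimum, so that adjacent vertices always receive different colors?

4

A, D, F, G form a clique, so at least 4 colors are needed.
4 colors suffice: color 1 → {G}; color 2 → {B, D}; color 3 → {A, E}; color 4 → {C, F}. No two adjacent vertices share a color.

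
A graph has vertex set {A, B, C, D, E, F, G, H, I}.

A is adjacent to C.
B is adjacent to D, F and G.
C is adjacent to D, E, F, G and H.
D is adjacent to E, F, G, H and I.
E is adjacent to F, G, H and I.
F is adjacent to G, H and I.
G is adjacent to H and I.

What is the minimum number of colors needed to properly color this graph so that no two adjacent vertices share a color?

6

C, D, E, F, G, H form a clique, so at least 6 colors are needed.
6 colors suffice: color 1 → {A, G}; color 2 → {F}; color 3 → {D}; color 4 → {B, C, I}; color 5 → {E}; color 6 → {H}. No two adjacent vertices share a color.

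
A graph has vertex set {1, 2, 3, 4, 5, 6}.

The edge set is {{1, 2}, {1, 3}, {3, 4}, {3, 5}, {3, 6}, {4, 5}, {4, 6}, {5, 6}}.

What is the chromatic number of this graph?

4

3, 4, 5, 6 are mutually adjacent (a clique of size 4), so at least 4 colors are needed.
4 colors suffice: color a → {2, 3}; color b → {1, 6}; color c → {5}; color d → {4}. No two adjacent vertices share a color.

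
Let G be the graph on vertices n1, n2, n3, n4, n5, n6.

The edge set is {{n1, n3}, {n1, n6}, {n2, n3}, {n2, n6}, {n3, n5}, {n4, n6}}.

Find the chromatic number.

n3 and n5 are adjacent, so at least 2 colors are needed.
A valid assignment using 2 colors: n1=2, n2=2, n3=1, n4=2, n5=2, n6=1. Each edge has distinct colors on its endpoints.

2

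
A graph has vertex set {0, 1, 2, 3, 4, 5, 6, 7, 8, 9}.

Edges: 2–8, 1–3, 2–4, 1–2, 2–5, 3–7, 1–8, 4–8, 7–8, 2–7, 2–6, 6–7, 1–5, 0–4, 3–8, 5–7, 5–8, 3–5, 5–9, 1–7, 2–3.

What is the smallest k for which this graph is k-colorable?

1, 2, 3, 5, 7, 8 are pairwise adjacent (a clique of size 6), so at least 6 colors are needed.
6 colors suffice: color a → {0, 2, 9}; color b → {6, 8}; color c → {4, 7}; color d → {5}; color e → {3}; color f → {1}. Every edge joins two different colors.

6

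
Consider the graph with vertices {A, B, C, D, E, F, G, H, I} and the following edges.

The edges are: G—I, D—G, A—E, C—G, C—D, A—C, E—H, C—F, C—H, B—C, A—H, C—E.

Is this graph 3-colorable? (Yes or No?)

A, C, E, H form a clique, so at least 4 colors are needed.
So 3 colors are not enough.

No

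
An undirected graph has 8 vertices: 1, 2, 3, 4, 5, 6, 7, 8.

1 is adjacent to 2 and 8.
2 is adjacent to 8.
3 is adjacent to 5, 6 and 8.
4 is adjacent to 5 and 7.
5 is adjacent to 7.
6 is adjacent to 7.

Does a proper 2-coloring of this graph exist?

4, 5, 7 are mutually adjacent, so at least 3 colors are needed.
So 2 colors are not enough.

No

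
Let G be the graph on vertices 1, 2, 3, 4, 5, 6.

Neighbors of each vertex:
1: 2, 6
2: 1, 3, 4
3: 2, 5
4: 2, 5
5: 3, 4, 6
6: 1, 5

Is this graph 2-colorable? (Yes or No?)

No

The cycle 1-2-3-5-6-1 has odd length 5, so it cannot be 2-colored; at least 3 colors are needed.
So 2 colors are not enough.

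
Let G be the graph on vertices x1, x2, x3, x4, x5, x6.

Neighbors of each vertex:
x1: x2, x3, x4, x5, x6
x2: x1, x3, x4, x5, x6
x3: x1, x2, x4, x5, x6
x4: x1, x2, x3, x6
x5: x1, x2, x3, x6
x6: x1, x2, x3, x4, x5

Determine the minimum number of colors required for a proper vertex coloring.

5

x1, x2, x3, x4, x6 are mutually adjacent (a clique of size 5), so at least 5 colors are needed.
A valid assignment using 5 colors: x1=4, x2=1, x3=3, x4=5, x5=5, x6=2. Each edge has distinct colors on its endpoints.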